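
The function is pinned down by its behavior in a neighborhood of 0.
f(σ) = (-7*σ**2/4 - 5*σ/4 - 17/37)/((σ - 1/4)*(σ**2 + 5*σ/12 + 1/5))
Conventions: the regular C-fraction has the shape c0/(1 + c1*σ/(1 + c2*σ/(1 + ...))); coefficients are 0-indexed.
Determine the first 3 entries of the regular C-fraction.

Taylor coefficients (expand at 0): a_0 = 340/37, a_1 = 4730/111, a_2 = 98105/666.
c0 = a_0 = 340/37. Peel one level at a time: if S = 1 + c*σ/S' with S'(0) = 1, then c is the σ-coefficient of S and S' = c*σ/(S - 1).
S_1 = c0/f = 1 + (-473/102)*σ + (37967/6936)*σ^2 + ...; c1 = -473/102.
S_2 = c1*σ/(S_1 - 1) = 1 + (37967/32164)*σ + ...; c2 = 37967/32164.

The regular C-fraction coefficients are [340/37, -473/102, 37967/32164].


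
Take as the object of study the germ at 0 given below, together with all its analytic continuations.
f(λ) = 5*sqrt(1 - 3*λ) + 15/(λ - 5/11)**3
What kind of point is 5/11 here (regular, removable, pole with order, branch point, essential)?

The denominator factor λ - 5/11 vanishes at 5/11 and appears to the power 3; the numerator there equals 15, nonzero, and no other factor vanishes.
The branch terms are analytic at this point.
Hence a pole whose order is the multiplicity, 3.

The point is a pole of order 3.


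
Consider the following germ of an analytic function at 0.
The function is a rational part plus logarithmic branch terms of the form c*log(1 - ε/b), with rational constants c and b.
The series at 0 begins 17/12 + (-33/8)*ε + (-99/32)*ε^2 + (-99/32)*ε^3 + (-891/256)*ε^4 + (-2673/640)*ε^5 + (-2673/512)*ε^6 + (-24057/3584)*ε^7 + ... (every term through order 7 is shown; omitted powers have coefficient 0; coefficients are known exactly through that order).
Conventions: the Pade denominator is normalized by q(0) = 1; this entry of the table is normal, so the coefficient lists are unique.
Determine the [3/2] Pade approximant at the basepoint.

The Pade approximant has numerator coefficients [17/12, -267/40, 423/80, -99/320]; denominator coefficients [1, -9/5, 27/40].

Taylor coefficients needed (read off): a_0 = 17/12, a_1 = -33/8, a_2 = -99/32, a_3 = -99/32, a_4 = -891/256, a_5 = -2673/640.
Write the denominator as Q(ε) = 1 + q1*ε + q2*ε^2. Requiring Q*f - P = O(ε^6) with deg P <= 3 kills the coefficients of ε^4..ε^5 in Q*f:
  ε^4: a_4 + q1*a_3 + q2*a_2 = 0, i.e. -891/256 + (-99/32)*q1 + (-99/32)*q2 = 0.
  ε^5: a_5 + q1*a_4 + q2*a_3 = 0, i.e. -2673/640 + (-891/256)*q1 + (-99/32)*q2 = 0.
Solving this linear system: q1 = -9/5, q2 = 27/40.
The numerator is Q*f truncated at degree 3: P0 = a_0 = 17/12; P1 = a_1 + q1*a_0 = -267/40; P2 = a_2 + q1*a_1 + q2*a_0 = 423/80; P3 = a_3 + q1*a_2 + q2*a_1 = -99/320.


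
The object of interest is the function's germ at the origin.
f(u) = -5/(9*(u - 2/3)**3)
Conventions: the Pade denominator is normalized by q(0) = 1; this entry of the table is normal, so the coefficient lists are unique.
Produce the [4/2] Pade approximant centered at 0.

The Pade approximant has numerator coefficients [15/8, 15/8, 27/16, 81/64, 81/128]; denominator coefficients [1, -7/2, 63/20].

Taylor coefficients needed (expand at 0): a_0 = 15/8, a_1 = 135/16, a_2 = 405/16, a_3 = 2025/32, a_4 = 18225/128, a_5 = 76545/256, a_6 = 76545/128.
Write the denominator as Q(u) = 1 + q1*u + q2*u^2. Requiring Q*f - P = O(u^7) with deg P <= 4 kills the coefficients of u^5..u^6 in Q*f:
  u^5: a_5 + q1*a_4 + q2*a_3 = 0, i.e. 76545/256 + (18225/128)*q1 + (2025/32)*q2 = 0.
  u^6: a_6 + q1*a_5 + q2*a_4 = 0, i.e. 76545/128 + (76545/256)*q1 + (18225/128)*q2 = 0.
Solving this linear system: q1 = -7/2, q2 = 63/20.
The numerator is Q*f truncated at degree 4: P0 = a_0 = 15/8; P1 = a_1 + q1*a_0 = 15/8; P2 = a_2 + q1*a_1 + q2*a_0 = 27/16; P3 = a_3 + q1*a_2 + q2*a_1 = 81/64; P4 = a_4 + q1*a_3 + q2*a_2 = 81/128.


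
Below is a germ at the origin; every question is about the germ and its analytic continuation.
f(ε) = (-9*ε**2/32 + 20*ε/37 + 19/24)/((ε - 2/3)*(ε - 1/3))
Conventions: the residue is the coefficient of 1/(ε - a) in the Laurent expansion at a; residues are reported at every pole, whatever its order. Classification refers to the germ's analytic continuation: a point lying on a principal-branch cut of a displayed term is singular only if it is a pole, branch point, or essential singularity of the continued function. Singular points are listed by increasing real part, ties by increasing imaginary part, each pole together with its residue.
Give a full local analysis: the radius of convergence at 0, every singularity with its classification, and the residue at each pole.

Radius of convergence at 0: 1/3.
At 1/3: a pole of order 1; residue -3341/1184.
At 2/3: a pole of order 1; residue 114/37.

Denominator factor (ε - 1/3): pole of order 1 at 1/3, modulus 1/3.
Denominator factor (ε - 2/3): pole of order 1 at 2/3, modulus 2/3.
The radius of convergence is the smallest modulus among the singular points: 1/3.
At the order-1 pole 1/3 set g(ε) = (ε - (1/3))*f(ε) = (-9*ε**2/32 + 20*ε/37 + 19/24)/(ε - 2/3).
Simple pole: residue = g(a) at a = 1/3, which is -3341/1184.
At the order-1 pole 2/3 set g(ε) = (ε - (2/3))*f(ε) = (-9*ε**2/32 + 20*ε/37 + 19/24)/(ε - 1/3).
Simple pole: residue = g(a) at a = 2/3, which is 114/37.
List the singular points by increasing real part (a conjugate pair: the negative imaginary part first).


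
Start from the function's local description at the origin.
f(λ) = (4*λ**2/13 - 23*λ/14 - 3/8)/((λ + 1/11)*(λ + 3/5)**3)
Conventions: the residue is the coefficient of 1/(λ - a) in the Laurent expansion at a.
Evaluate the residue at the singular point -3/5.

The residue is 27022875/15981056.

At the order-3 pole -3/5 set g(λ) = (λ - (-3/5))^3*f(λ) = (4*λ**2/13 - 23*λ/14 - 3/8)/(λ + 1/11).
Order-3 pole: residue = g''(a)/2; g''(-3/5) = 27022875/7990528, so the residue is 27022875/15981056.


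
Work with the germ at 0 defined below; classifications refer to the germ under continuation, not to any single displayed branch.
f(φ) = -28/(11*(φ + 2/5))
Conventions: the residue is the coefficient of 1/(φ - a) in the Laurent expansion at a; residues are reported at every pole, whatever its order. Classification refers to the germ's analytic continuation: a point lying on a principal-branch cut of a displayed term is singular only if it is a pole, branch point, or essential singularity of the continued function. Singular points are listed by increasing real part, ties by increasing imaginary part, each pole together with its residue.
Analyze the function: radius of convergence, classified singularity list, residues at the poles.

Denominator factor (φ + 2/5): pole of order 1 at -2/5, modulus 2/5.
The radius of convergence is the smallest modulus among the singular points: 2/5.
At the order-1 pole -2/5 set g(φ) = (φ - (-2/5))*f(φ) = -28/11.
Simple pole: residue = g(a) at a = -2/5, which is -28/11.

Radius of convergence at 0: 2/5.
At -2/5: a pole of order 1; residue -28/11.


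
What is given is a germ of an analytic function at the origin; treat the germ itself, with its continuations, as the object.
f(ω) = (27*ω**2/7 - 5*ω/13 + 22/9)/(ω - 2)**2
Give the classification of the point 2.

The point is a pole of order 2.

The denominator factor ω - 2 vanishes at 2 and appears to the power 2; the numerator there equals 14008/819, nonzero, and no other factor vanishes.
Hence a pole whose order is the multiplicity, 2.


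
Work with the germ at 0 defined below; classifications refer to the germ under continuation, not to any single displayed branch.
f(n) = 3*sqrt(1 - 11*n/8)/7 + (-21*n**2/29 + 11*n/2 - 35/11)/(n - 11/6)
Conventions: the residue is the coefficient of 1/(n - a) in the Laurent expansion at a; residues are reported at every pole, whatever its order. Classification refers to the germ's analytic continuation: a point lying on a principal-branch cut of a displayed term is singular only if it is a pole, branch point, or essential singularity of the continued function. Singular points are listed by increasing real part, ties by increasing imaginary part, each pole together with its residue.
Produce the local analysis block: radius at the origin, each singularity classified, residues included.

Radius of convergence at 0: 8/11.
At 8/11: an algebraic (square-root) branch point.
At 11/6: a pole of order 1; residue 8551/1914.

Denominator factor (n - 11/6): pole of order 1 at 11/6, modulus 11/6.
Branch term (3/7)*sqrt(1 - n/(8/11)): its argument vanishes at n = 8/11, a square-root branch point, modulus 8/11.
The radius of convergence is the smallest modulus among the singular points: 8/11.
The branch term is analytic at 11/6 and contributes nothing to the residue; only the rational part matters.
At the order-1 pole 11/6 set g(n) = (n - (11/6))*(rational part) = -21*n**2/29 + 11*n/2 - 35/11.
Simple pole: residue = g(a) at a = 11/6, which is 8551/1914.
List the singular points by increasing real part (a conjugate pair: the negative imaginary part first).


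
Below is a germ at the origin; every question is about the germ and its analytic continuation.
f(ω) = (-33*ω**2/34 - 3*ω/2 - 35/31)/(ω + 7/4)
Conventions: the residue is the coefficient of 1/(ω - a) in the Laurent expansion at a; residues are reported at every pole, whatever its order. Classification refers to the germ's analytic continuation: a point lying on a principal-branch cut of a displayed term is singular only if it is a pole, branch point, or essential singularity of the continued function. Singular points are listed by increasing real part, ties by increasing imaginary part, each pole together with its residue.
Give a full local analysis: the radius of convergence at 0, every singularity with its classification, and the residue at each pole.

Denominator factor (ω + 7/4): pole of order 1 at -7/4, modulus 7/4.
The radius of convergence is the smallest modulus among the singular points: 7/4.
At the order-1 pole -7/4 set g(ω) = (ω - (-7/4))*f(ω) = -33*ω**2/34 - 3*ω/2 - 35/31.
Simple pole: residue = g(a) at a = -7/4, which is -24899/16864.

Radius of convergence at 0: 7/4.
At -7/4: a pole of order 1; residue -24899/16864.


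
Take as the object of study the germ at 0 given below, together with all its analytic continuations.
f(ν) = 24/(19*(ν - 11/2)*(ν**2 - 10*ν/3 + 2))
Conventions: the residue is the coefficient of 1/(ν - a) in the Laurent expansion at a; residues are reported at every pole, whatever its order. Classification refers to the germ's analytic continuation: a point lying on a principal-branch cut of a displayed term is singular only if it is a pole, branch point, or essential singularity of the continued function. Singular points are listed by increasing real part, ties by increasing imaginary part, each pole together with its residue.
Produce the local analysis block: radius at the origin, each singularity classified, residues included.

Radius of convergence at 0: 5/3 - (1/3)*sqrt(7).
At 5/3 - (1/3)*sqrt(7): a pole of order 1; residue -144/3173 + (1656/22211)*sqrt(7).
At 5/3 + (1/3)*sqrt(7): a pole of order 1; residue -144/3173 - (1656/22211)*sqrt(7).
At 11/2: a pole of order 1; residue 288/3173.

Denominator factor (ν**2 - 10*ν/3 + 2): discriminant 28/9, real irrational roots 5/3 + (1/3)*sqrt(7) and 5/3 - (1/3)*sqrt(7); poles of order 1, moduli 5/3 + (1/3)*sqrt(7) and 5/3 - (1/3)*sqrt(7).
Denominator factor (ν - 11/2): pole of order 1 at 11/2, modulus 11/2.
The radius of convergence is the smallest modulus among the singular points: 5/3 - (1/3)*sqrt(7).
The factor ν**2 - 10*ν/3 + 2 splits as (ν - a)(ν - a') with a = 5/3 - (1/3)*sqrt(7), a' = 5/3 + (1/3)*sqrt(7). At the order-1 pole a set g(ν) = (ν - a)*f(ν) = [24/(19*(ν - 11/2))] / (ν - a').
Simple pole: residue = g(a) at a = 5/3 - (1/3)*sqrt(7), which is -144/3173 + (1656/22211)*sqrt(7).
The factor ν**2 - 10*ν/3 + 2 splits as (ν - a)(ν - a') with a = 5/3 + (1/3)*sqrt(7), a' = 5/3 - (1/3)*sqrt(7). At the order-1 pole a set g(ν) = (ν - a)*f(ν) = [24/(19*(ν - 11/2))] / (ν - a').
Simple pole: residue = g(a) at a = 5/3 + (1/3)*sqrt(7), which is -144/3173 - (1656/22211)*sqrt(7).
At the order-1 pole 11/2 set g(ν) = (ν - (11/2))*f(ν) = 24/(19*(ν**2 - 10*ν/3 + 2)).
Simple pole: residue = g(a) at a = 11/2, which is 288/3173.
List the singular points by increasing real part (a conjugate pair: the negative imaginary part first).


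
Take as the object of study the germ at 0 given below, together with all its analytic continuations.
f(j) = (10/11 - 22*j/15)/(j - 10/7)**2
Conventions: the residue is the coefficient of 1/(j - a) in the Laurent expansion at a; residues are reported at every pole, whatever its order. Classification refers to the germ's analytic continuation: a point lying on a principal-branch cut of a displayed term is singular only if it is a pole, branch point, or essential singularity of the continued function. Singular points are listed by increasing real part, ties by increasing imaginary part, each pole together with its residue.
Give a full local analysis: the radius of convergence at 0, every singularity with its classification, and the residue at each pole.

Radius of convergence at 0: 10/7.
At 10/7: a pole of order 2; residue -22/15.

Denominator factor (j - 10/7)^2: pole of order 2 at 10/7, modulus 10/7.
The radius of convergence is the smallest modulus among the singular points: 10/7.
At the order-2 pole 10/7 set g(j) = (j - (10/7))^2*f(j) = 10/11 - 22*j/15.
Order-2 pole: residue = g'(a); g'(10/7) = -22/15, so the residue is -22/15.


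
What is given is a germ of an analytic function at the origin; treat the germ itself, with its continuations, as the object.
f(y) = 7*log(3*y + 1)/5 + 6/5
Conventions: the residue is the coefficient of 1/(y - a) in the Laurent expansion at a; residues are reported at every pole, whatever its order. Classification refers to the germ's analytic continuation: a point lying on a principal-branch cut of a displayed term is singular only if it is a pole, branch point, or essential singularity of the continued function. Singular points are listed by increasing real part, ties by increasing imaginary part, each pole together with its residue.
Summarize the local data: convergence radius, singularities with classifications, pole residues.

Radius of convergence at 0: 1/3.
At -1/3: a logarithmic branch point.

Branch term (7/5)*log(1 - y/(-1/3)): its argument vanishes at y = -1/3, a logarithmic branch point, modulus 1/3.
The radius of convergence is the smallest modulus among the singular points: 1/3.


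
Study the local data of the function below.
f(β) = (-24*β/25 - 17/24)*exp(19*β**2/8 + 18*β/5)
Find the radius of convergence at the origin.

The factor exp(19*β**2/8 + 18*β/5) is entire and contributes no finite singular point.
The polynomial part has no poles.
No finite singular points: the Taylor series at 0 converges everywhere.

The radius of convergence is infinite.


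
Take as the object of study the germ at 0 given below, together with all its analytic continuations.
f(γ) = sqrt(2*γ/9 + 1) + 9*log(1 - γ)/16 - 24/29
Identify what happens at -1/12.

There is no denominator, hence no pole anywhere.
Branch term log(1 - γ/(1)): argument at -1/12 is 13/12, nonzero, so -1/12 is not its branch point (a point on a principal cut is still regular for the continued germ).
Branch term sqrt(1 - γ/(-9/2)): argument at -1/12 is 53/54, nonzero, so -1/12 is not its branch point (a point on a principal cut is still regular for the continued germ).
So the germ continues analytically to -1/12.

The point is a regular point.


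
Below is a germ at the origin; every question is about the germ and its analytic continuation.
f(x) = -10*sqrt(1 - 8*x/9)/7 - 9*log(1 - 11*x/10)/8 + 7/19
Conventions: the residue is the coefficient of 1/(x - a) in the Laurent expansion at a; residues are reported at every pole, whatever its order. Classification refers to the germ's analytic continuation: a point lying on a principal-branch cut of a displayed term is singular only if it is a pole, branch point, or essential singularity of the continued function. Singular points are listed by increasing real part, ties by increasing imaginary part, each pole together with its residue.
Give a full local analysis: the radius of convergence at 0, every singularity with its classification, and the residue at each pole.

Radius of convergence at 0: 10/11.
At 10/11: a logarithmic branch point.
At 9/8: an algebraic (square-root) branch point.

Branch term (-10/7)*sqrt(1 - x/(9/8)): its argument vanishes at x = 9/8, a square-root branch point, modulus 9/8.
Branch term (-9/8)*log(1 - x/(10/11)): its argument vanishes at x = 10/11, a logarithmic branch point, modulus 10/11.
The radius of convergence is the smallest modulus among the singular points: 10/11.
List the singular points by increasing real part (a conjugate pair: the negative imaginary part first).


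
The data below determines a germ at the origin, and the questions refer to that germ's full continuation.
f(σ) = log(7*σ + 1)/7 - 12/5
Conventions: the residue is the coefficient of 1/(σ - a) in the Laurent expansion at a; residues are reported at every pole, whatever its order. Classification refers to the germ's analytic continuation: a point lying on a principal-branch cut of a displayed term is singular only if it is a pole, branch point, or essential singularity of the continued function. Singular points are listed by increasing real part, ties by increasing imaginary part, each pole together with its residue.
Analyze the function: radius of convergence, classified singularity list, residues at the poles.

Radius of convergence at 0: 1/7.
At -1/7: a logarithmic branch point.

Branch term (1/7)*log(1 - σ/(-1/7)): its argument vanishes at σ = -1/7, a logarithmic branch point, modulus 1/7.
The radius of convergence is the smallest modulus among the singular points: 1/7.


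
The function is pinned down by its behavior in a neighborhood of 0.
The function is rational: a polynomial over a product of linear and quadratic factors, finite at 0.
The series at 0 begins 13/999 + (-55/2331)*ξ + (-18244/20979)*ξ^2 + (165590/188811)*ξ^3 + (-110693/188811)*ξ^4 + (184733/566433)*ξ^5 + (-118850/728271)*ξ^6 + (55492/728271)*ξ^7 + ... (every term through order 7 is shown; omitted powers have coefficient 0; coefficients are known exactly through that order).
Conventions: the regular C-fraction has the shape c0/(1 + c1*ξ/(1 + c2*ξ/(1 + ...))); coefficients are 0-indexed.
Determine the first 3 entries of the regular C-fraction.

The regular C-fraction coefficients are [13/999, 165/91, -1741879/45045].

Taylor coefficients (read off): a_0 = 13/999, a_1 = -55/2331, a_2 = -18244/20979.
c0 = a_0 = 13/999. Peel one level at a time: if S = 1 + c*ξ/S' with S'(0) = 1, then c is the ξ-coefficient of S and S' = c*ξ/(S - 1).
S_1 = c0/f = 1 + (165/91)*ξ + (1741879/24843)*ξ^2 + ...; c1 = 165/91.
S_2 = c1*ξ/(S_1 - 1) = 1 + (-1741879/45045)*ξ + ...; c2 = -1741879/45045.


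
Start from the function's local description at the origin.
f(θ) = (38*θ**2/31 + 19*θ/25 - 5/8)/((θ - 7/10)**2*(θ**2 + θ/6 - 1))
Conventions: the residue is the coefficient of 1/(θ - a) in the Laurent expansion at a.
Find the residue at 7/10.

The residue is -4936221/431644.

At the order-2 pole 7/10 set g(θ) = (θ - (7/10))^2*f(θ) = (38*θ**2/31 + 19*θ/25 - 5/8)/(θ**2 + θ/6 - 1).
Order-2 pole: residue = g'(a); g'(7/10) = -4936221/431644, so the residue is -4936221/431644.


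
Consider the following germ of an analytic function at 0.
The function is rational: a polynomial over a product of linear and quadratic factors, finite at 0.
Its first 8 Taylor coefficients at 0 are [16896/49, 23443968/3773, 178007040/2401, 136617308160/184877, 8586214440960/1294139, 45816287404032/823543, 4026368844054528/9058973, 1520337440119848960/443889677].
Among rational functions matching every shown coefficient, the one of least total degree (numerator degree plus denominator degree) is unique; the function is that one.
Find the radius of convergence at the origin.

The radius of convergence is 1/6.

No rational of total degree below 6 reproduces all 8 coefficients; solving the [1/5] Pade equations on them gives f(j) = (-31*j/11 - 11/9)/((j - 1/6)**3*(j + 7/8)**2), whose expansion matches every shown term.
Denominator factor (j - 1/6)^3: pole of order 3 at 1/6, modulus 1/6.
Denominator factor (j + 7/8)^2: pole of order 2 at -7/8, modulus 7/8.
The radius of convergence is the smallest modulus among the singular points: 1/6.


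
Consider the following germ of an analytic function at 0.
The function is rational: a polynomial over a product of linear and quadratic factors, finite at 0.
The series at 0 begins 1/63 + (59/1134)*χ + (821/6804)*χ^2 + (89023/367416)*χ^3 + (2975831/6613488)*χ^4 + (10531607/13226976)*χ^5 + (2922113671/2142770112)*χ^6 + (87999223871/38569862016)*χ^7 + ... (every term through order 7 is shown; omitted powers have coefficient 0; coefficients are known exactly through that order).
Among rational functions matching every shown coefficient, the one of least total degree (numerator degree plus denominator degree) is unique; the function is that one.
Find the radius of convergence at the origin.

No rational of total degree below 6 reproduces all 8 coefficients; solving the [1/5] Pade equations on them gives f(χ) = (-2*χ/21 - 2/7)/((χ - 2)*(χ**2 + 11*χ/3 - 3)**2), whose expansion matches every shown term.
Denominator factor (χ**2 + 11*χ/3 - 3)^2: discriminant 229/9, real irrational roots -11/6 + (1/6)*sqrt(229) and -11/6 - (1/6)*sqrt(229); poles of order 2, moduli -11/6 + (1/6)*sqrt(229) and 11/6 + (1/6)*sqrt(229).
Denominator factor (χ - 2): pole of order 1 at 2, modulus 2.
The radius of convergence is the smallest modulus among the singular points: -11/6 + (1/6)*sqrt(229).

The radius of convergence is -11/6 + (1/6)*sqrt(229).


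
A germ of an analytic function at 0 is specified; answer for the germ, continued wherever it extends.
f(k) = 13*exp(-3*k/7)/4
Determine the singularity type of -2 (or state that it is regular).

The point is a regular point.

There is no denominator, hence no pole anywhere.
The factor exp(-3*k/7) is entire.
So the germ continues analytically to -2.


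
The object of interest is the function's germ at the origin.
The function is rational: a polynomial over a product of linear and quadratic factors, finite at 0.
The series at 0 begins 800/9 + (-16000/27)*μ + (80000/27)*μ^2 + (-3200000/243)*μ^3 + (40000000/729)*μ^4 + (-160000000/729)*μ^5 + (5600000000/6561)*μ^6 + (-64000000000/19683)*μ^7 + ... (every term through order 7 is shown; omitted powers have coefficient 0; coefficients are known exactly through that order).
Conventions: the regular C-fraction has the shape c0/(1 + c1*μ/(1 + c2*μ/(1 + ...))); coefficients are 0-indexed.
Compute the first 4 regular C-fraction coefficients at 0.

The regular C-fraction coefficients are [800/9, 20/3, -5/3, 5/3].

Taylor coefficients (read off): a_0 = 800/9, a_1 = -16000/27, a_2 = 80000/27, a_3 = -3200000/243.
c0 = a_0 = 800/9. Peel one level at a time: if S = 1 + c*μ/S' with S'(0) = 1, then c is the μ-coefficient of S and S' = c*μ/(S - 1).
S_1 = c0/f = 1 + (20/3)*μ + (100/9)*μ^2 + ...; c1 = 20/3.
S_2 = c1*μ/(S_1 - 1) = 1 + (-5/3)*μ + (25/9)*μ^2 + ...; c2 = -5/3.
S_3 = c2*μ/(S_2 - 1) = 1 + (5/3)*μ + ...; c3 = 5/3.


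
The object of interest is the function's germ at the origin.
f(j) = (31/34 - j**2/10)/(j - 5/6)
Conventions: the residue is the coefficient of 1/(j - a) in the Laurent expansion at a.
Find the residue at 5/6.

At the order-1 pole 5/6 set g(j) = (j - (5/6))*f(j) = 31/34 - j**2/10.
Simple pole: residue = g(a) at a = 5/6, which is 1031/1224.

The residue is 1031/1224.


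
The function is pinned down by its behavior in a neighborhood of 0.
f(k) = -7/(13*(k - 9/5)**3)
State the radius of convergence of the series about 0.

The radius of convergence is 9/5.

Denominator factor (k - 9/5)^3: pole of order 3 at 9/5, modulus 9/5.
The radius of convergence is the smallest modulus among the singular points: 9/5.


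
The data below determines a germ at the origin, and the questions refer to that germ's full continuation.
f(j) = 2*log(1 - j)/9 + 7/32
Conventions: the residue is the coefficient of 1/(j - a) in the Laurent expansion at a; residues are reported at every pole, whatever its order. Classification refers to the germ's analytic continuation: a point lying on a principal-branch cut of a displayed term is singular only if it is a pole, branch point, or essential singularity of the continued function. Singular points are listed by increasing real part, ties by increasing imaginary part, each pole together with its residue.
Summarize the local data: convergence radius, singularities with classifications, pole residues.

Branch term (2/9)*log(1 - j/(1)): its argument vanishes at j = 1, a logarithmic branch point, modulus 1.
The radius of convergence is the smallest modulus among the singular points: 1.

Radius of convergence at 0: 1.
At 1: a logarithmic branch point.


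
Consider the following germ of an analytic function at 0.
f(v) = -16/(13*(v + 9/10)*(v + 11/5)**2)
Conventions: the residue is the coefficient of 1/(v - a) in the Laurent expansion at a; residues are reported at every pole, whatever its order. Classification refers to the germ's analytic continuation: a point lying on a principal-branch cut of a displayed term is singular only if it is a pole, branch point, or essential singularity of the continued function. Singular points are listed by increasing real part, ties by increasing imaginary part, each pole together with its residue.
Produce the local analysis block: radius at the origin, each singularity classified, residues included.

Radius of convergence at 0: 9/10.
At -11/5: a pole of order 2; residue 1600/2197.
At -9/10: a pole of order 1; residue -1600/2197.

Denominator factor (v + 11/5)^2: pole of order 2 at -11/5, modulus 11/5.
Denominator factor (v + 9/10): pole of order 1 at -9/10, modulus 9/10.
The radius of convergence is the smallest modulus among the singular points: 9/10.
At the order-2 pole -11/5 set g(v) = (v - (-11/5))^2*f(v) = -16/(13*(v + 9/10)).
Order-2 pole: residue = g'(a); g'(-11/5) = 1600/2197, so the residue is 1600/2197.
At the order-1 pole -9/10 set g(v) = (v - (-9/10))*f(v) = -16/(13*(v + 11/5)**2).
Simple pole: residue = g(a) at a = -9/10, which is -1600/2197.
List the singular points by increasing real part (a conjugate pair: the negative imaginary part first).


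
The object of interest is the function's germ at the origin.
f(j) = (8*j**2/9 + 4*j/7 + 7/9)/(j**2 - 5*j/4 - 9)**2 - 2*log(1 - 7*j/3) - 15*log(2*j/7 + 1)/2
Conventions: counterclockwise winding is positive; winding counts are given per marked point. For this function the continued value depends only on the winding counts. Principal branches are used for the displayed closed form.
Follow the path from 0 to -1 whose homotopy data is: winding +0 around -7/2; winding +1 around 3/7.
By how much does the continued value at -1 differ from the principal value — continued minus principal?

The rational part is single-valued and drops out of the difference; each branch term changes only by its own monodromy.
(-2)*log(1 - j/(3/7)): each positive loop around 3/7 adds 2*pi*i to the log, so winding +1 contributes (-2)*(1)*2*pi*i = -(4)*pi*i.
(-15/2)*log(1 - j/(-7/2)): winding 0 around -7/2, so this term returns to its principal value, contribution 0.
Summing the contributions at j = -1 gives -(4)*pi*i.

Continued minus principal equals -(4)*pi*i.


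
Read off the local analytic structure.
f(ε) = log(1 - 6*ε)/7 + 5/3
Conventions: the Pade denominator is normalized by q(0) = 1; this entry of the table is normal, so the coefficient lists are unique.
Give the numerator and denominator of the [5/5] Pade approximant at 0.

Taylor coefficients needed (expand at 0): a_0 = 5/3, a_1 = -6/7, a_2 = -18/7, a_3 = -72/7, a_4 = -324/7, a_5 = -7776/35, a_6 = -7776/7, a_7 = -279936/49, a_8 = -209952/7, a_9 = -1119744/7, a_10 = -30233088/35.
Write the denominator as Q(ε) = 1 + q1*ε + q2*ε^2 + q3*ε^3 + q4*ε^4 + q5*ε^5. Requiring Q*f - P = O(ε^11) with deg P <= 5 kills the coefficients of ε^6..ε^10 in Q*f:
  ε^6: a_6 + q1*a_5 + q2*a_4 + q3*a_3 + q4*a_2 + q5*a_1 = 0, i.e. -7776/7 + (-7776/35)*q1 + (-324/7)*q2 + (-72/7)*q3 + (-18/7)*q4 + (-6/7)*q5 = 0.
  ε^7: a_7 + q1*a_6 + q2*a_5 + q3*a_4 + q4*a_3 + q5*a_2 = 0, i.e. -279936/49 + (-7776/7)*q1 + (-7776/35)*q2 + (-324/7)*q3 + (-72/7)*q4 + (-18/7)*q5 = 0.
  ε^8: a_8 + q1*a_7 + q2*a_6 + q3*a_5 + q4*a_4 + q5*a_3 = 0, i.e. -209952/7 + (-279936/49)*q1 + (-7776/7)*q2 + (-7776/35)*q3 + (-324/7)*q4 + (-72/7)*q5 = 0.
  ε^9: a_9 + q1*a_8 + q2*a_7 + q3*a_6 + q4*a_5 + q5*a_4 = 0, i.e. -1119744/7 + (-209952/7)*q1 + (-279936/49)*q2 + (-7776/7)*q3 + (-7776/35)*q4 + (-324/7)*q5 = 0.
  ε^10: a_10 + q1*a_9 + q2*a_8 + q3*a_7 + q4*a_6 + q5*a_5 = 0, i.e. -30233088/35 + (-1119744/7)*q1 + (-209952/7)*q2 + (-279936/49)*q3 + (-7776/7)*q4 + (-7776/35)*q5 = 0.
Solving this linear system: q1 = -15, q2 = 80, q3 = -180, q4 = 1080/7, q5 = -216/7.
The numerator is Q*f truncated at degree 5: P0 = a_0 = 5/3; P1 = a_1 + q1*a_0 = -181/7; P2 = a_2 + q1*a_1 + q2*a_0 = 3016/21; P3 = a_3 + q1*a_2 + q2*a_1 + q3*a_0 = -2382/7; P4 = a_4 + q1*a_3 + q2*a_2 + q3*a_1 + q4*a_0 = 2196/7; P5 = a_5 + q1*a_4 + q2*a_3 + q3*a_2 + q4*a_1 + q5*a_0 = -17532/245.

The Pade approximant has numerator coefficients [5/3, -181/7, 3016/21, -2382/7, 2196/7, -17532/245]; denominator coefficients [1, -15, 80, -180, 1080/7, -216/7].


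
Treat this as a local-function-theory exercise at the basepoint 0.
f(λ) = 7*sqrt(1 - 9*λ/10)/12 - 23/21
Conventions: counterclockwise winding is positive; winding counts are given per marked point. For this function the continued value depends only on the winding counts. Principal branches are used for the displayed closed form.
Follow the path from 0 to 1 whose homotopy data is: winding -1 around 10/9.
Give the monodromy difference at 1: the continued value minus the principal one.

Continued minus principal equals -(7/60)*sqrt(10).

The rational part is single-valued and drops out of the difference; each branch term changes only by its own monodromy.
(7/12)*sqrt(1 - λ/(10/9)): winding -1 is odd, the square root flips sign, contributing -2*(7/12)*sqrt(1 - (1)/(10/9)) = -2*(7/12)*sqrt(1/10) = -(7/60)*sqrt(10).
Summing the contributions at λ = 1 gives -(7/60)*sqrt(10).


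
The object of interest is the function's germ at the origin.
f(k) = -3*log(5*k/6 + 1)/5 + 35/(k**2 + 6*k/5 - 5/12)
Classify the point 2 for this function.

Denominator factors: k**2 + 6*k/5 - 5/12 = 359/60 at k = 2 — none vanishes.
Branch term log(1 - k/(-6/5)): argument at 2 is 8/3, nonzero, so 2 is not its branch point (a point on a principal cut is still regular for the continued germ).
So the germ continues analytically to 2.

The point is a regular point.


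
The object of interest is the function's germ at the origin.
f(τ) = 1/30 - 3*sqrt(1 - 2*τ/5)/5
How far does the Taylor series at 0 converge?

The radius of convergence is 5/2.

Branch term (-3/5)*sqrt(1 - τ/(5/2)): its argument vanishes at τ = 5/2, a square-root branch point, modulus 5/2.
The radius of convergence is the smallest modulus among the singular points: 5/2.


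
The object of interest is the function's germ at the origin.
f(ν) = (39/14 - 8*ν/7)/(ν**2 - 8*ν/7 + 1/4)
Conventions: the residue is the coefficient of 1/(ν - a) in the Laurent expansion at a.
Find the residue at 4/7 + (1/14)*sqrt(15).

The residue is -4/7 + (209/210)*sqrt(15).

The factor ν**2 - 8*ν/7 + 1/4 splits as (ν - a)(ν - a') with a = 4/7 + (1/14)*sqrt(15), a' = 4/7 - (1/14)*sqrt(15). At the order-1 pole a set g(ν) = (ν - a)*f(ν) = [39/14 - 8*ν/7] / (ν - a').
Simple pole: residue = g(a) at a = 4/7 + (1/14)*sqrt(15), which is -4/7 + (209/210)*sqrt(15).


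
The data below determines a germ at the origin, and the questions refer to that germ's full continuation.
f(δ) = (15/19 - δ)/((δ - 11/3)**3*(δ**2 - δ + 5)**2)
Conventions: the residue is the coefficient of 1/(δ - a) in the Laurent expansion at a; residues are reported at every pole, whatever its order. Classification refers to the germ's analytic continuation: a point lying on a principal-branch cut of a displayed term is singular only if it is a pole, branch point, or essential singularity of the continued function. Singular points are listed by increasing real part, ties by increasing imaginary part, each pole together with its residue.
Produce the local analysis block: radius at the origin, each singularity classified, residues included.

Radius of convergence at 0: sqrt(5).
At (1/2) - ((1/2)*sqrt(19))*i: a pole of order 2; residue (242757/312900721) - ((92205/312900721)*sqrt(19))*i.
At (1/2) + ((1/2)*sqrt(19))*i: a pole of order 2; residue (242757/312900721) + ((92205/312900721)*sqrt(19))*i.
At 11/3: a pole of order 3; residue -485514/312900721.

Denominator factor (δ - 11/3)^3: pole of order 3 at 11/3, modulus 11/3.
Denominator factor (δ**2 - δ + 5)^2: discriminant -19, complex-conjugate roots (1/2) + ((1/2)*sqrt(19))*i and (1/2) - ((1/2)*sqrt(19))*i; poles of order 2, moduli sqrt(5) and sqrt(5).
The radius of convergence is the smallest modulus among the singular points: sqrt(5).
The factor δ**2 - δ + 5 splits as (δ - a)(δ - a') with a = (1/2) - ((1/2)*sqrt(19))*i, a' = (1/2) + ((1/2)*sqrt(19))*i. At the order-2 pole a set g(δ) = (δ - a)^2*f(δ) = [(15/19 - δ)/(δ - 11/3)**3] / (δ - a')^2.
Order-2 pole: residue = g'(a); g'((1/2) - ((1/2)*sqrt(19))*i) = (242757/312900721) - ((92205/312900721)*sqrt(19))*i, so the residue is (242757/312900721) - ((92205/312900721)*sqrt(19))*i.
The factor δ**2 - δ + 5 splits as (δ - a)(δ - a') with a = (1/2) + ((1/2)*sqrt(19))*i, a' = (1/2) - ((1/2)*sqrt(19))*i. At the order-2 pole a set g(δ) = (δ - a)^2*f(δ) = [(15/19 - δ)/(δ - 11/3)**3] / (δ - a')^2.
Order-2 pole: residue = g'(a); g'((1/2) + ((1/2)*sqrt(19))*i) = (242757/312900721) + ((92205/312900721)*sqrt(19))*i, so the residue is (242757/312900721) + ((92205/312900721)*sqrt(19))*i.
At the order-3 pole 11/3 set g(δ) = (δ - (11/3))^3*f(δ) = (15/19 - δ)/(δ**2 - δ + 5)**2.
Order-3 pole: residue = g''(a)/2; g''(11/3) = -971028/312900721, so the residue is -485514/312900721.
List the singular points by increasing real part (a conjugate pair: the negative imaginary part first).


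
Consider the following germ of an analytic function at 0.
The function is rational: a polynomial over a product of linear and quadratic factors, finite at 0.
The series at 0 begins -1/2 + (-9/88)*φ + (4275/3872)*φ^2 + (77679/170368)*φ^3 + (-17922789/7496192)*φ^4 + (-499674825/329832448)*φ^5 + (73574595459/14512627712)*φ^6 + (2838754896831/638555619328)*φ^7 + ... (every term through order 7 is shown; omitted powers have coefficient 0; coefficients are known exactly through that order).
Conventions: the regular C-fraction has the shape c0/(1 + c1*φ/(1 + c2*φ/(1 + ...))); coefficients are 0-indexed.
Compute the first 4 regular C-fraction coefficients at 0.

The regular C-fraction coefficients are [-1/2, -9/44, 11, -11].

Taylor coefficients (read off): a_0 = -1/2, a_1 = -9/88, a_2 = 4275/3872, a_3 = 77679/170368.
c0 = a_0 = -1/2. Peel one level at a time: if S = 1 + c*φ/S' with S'(0) = 1, then c is the φ-coefficient of S and S' = c*φ/(S - 1).
S_1 = c0/f = 1 + (-9/44)*φ + (9/4)*φ^2 + ...; c1 = -9/44.
S_2 = c1*φ/(S_1 - 1) = 1 + (11)*φ + (121)*φ^2 + ...; c2 = 11.
S_3 = c2*φ/(S_2 - 1) = 1 + (-11)*φ + ...; c3 = -11.


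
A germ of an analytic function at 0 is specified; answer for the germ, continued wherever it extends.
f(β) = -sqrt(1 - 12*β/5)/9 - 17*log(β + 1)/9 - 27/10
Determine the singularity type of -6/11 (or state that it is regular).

There is no denominator, hence no pole anywhere.
Branch term log(1 - β/(-1)): argument at -6/11 is 5/11, nonzero, so -6/11 is not its branch point (a point on a principal cut is still regular for the continued germ).
Branch term sqrt(1 - β/(5/12)): argument at -6/11 is 127/55, nonzero, so -6/11 is not its branch point (a point on a principal cut is still regular for the continued germ).
So the germ continues analytically to -6/11.

The point is a regular point.


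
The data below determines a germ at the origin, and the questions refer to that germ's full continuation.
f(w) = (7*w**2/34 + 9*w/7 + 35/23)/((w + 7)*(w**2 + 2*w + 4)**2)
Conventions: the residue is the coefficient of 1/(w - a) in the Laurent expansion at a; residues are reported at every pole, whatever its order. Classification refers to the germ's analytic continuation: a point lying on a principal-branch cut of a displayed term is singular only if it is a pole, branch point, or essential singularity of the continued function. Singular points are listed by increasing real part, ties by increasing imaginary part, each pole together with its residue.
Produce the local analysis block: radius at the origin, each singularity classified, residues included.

Radius of convergence at 0: 2.
At -7: a pole of order 1; residue 157/91494.
At (-1) - (sqrt(3))*i: a pole of order 2; residue (-157/182988) + ((907/320229)*sqrt(3))*i.
At (-1) + (sqrt(3))*i: a pole of order 2; residue (-157/182988) - ((907/320229)*sqrt(3))*i.


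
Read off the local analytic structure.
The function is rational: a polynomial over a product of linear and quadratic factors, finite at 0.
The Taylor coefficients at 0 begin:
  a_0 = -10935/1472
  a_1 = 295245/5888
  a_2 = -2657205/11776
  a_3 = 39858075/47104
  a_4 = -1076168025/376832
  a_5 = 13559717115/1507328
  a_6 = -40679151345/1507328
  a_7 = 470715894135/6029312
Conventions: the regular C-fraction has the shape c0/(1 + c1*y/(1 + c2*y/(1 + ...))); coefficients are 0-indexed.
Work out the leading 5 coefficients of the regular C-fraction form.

Taylor coefficients (read off): a_0 = -10935/1472, a_1 = 295245/5888, a_2 = -2657205/11776, a_3 = 39858075/47104, a_4 = -1076168025/376832.
c0 = a_0 = -10935/1472. Peel one level at a time: if S = 1 + c*y/S' with S'(0) = 1, then c is the y-coefficient of S and S' = c*y/(S - 1).
S_1 = c0/f = 1 + (27/4)*y + (243/16)*y^2 + ...; c1 = 27/4.
S_2 = c1*y/(S_1 - 1) = 1 + (-9/4)*y + (27/8)*y^2 + ...; c2 = -9/4.
S_3 = c2*y/(S_2 - 1) = 1 + (3/2)*y + (9/16)*y^2 + ...; c3 = 3/2.
S_4 = c3*y/(S_3 - 1) = 1 + (-3/8)*y + ...; c4 = -3/8.

The regular C-fraction coefficients are [-10935/1472, 27/4, -9/4, 3/2, -3/8].


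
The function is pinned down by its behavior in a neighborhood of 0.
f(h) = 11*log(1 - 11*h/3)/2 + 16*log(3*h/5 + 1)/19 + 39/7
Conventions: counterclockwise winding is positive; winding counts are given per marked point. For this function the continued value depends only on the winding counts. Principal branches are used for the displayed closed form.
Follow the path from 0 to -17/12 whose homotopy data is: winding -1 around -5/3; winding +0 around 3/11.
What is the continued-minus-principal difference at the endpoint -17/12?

The rational part is single-valued and drops out of the difference; each branch term changes only by its own monodromy.
(11/2)*log(1 - h/(3/11)): winding 0 around 3/11, so this term returns to its principal value, contribution 0.
(16/19)*log(1 - h/(-5/3)): each positive loop around -5/3 adds 2*pi*i to the log, so winding -1 contributes (16/19)*(-1)*2*pi*i = -(32/19)*pi*i.
Summing the contributions at h = -17/12 gives -(32/19)*pi*i.

Continued minus principal equals -(32/19)*pi*i.


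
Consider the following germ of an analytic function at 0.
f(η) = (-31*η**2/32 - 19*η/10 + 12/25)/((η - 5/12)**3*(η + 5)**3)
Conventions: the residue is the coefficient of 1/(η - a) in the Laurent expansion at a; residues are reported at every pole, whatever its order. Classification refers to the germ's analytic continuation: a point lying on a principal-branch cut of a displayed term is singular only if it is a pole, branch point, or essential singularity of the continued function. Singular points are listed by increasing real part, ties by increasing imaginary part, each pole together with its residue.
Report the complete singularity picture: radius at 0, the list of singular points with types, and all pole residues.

Denominator factor (η - 5/12)^3: pole of order 3 at 5/12, modulus 5/12.
Denominator factor (η + 5)^3: pole of order 3 at -5, modulus 5.
The radius of convergence is the smallest modulus among the singular points: 5/12.
At the order-3 pole -5 set g(η) = (η - (-5))^3*f(η) = (-31*η**2/32 - 19*η/10 + 12/25)/(η - 5/12)**3.
Order-3 pole: residue = g''(a)/2; g''(-5) = -157896108/29007265625, so the residue is -78948054/29007265625.
At the order-3 pole 5/12 set g(η) = (η - (5/12))^3*f(η) = (-31*η**2/32 - 19*η/10 + 12/25)/(η + 5)**3.
Order-3 pole: residue = g''(a)/2; g''(5/12) = 157896108/29007265625, so the residue is 78948054/29007265625.
List the singular points by increasing real part (a conjugate pair: the negative imaginary part first).

Radius of convergence at 0: 5/12.
At -5: a pole of order 3; residue -78948054/29007265625.
At 5/12: a pole of order 3; residue 78948054/29007265625.
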